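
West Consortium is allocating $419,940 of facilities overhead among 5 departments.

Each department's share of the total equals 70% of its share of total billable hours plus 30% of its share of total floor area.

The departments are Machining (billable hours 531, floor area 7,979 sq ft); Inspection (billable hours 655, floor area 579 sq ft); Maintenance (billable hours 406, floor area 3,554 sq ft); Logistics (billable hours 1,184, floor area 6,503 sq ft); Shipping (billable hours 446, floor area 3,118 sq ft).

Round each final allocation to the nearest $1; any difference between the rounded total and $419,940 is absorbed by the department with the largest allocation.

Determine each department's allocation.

Machining: $94,698; Inspection: $63,115; Maintenance: $57,643; Logistics: $145,719; Shipping: $58,765

Totals — billable hours 3,222, floor area 21,733.
Composite weights (70% billable hours + 30% floor area): Machining 0.2255; Inspection 0.1503; Maintenance 0.1373; Logistics 0.3470; Shipping 0.1399.
Raw shares: Machining 94,698.31; Inspection 63,115.04; Maintenance 57,643.11; Logistics 145,718.44; Shipping 58,765.09.
At nearest $1: Machining $94,698; Inspection $63,115; Maintenance $57,643; Logistics $145,718; Shipping $58,765. Sum = $419,939.
Difference $419,940 − $419,939 = +$1 applied to largest allocation (Logistics): Logistics becomes $145,719.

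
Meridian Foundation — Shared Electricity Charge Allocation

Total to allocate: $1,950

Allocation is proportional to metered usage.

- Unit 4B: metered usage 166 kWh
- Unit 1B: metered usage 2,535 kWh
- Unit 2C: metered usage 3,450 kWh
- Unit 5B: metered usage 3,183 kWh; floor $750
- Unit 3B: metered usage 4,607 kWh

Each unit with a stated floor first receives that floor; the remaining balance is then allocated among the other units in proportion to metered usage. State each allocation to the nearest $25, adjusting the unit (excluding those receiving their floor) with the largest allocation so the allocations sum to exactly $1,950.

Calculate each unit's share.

Unit 4B: $25 · Unit 1B: $275 · Unit 2C: $375 · Unit 5B: $750 · Unit 3B: $525

Fund the minimums — Unit 5B $750. Remaining pool $1,200.
Remaining pool split over remaining metered usage 10,758: Unit 4B 18.52 → $25; Unit 1B 282.77 → $275; Unit 2C 384.83 → $375; Unit 3B 513.89 → $525.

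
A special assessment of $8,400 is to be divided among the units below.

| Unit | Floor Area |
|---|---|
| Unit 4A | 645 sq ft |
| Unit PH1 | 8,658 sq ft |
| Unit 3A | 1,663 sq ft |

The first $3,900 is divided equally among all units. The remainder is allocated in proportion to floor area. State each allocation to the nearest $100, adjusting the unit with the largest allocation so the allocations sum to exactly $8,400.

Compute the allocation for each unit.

Unit 4A: $1,600; Unit PH1: $4,800; Unit 3A: $2,000

$3,900 shared equally gives $1,300 per unit.
Remainder $4,500 by floor area (total 10,966): Unit 4A 264.68 → $300; Unit PH1 3,552.89 → $3,600; Unit 3A 682.43 → $700.
Rounding difference −$100 on remainder applied to Unit PH1.
Totals: Unit 4A $1,300 + $300 = $1,600; Unit PH1 $1,300 + $3,500 = $4,800; Unit 3A $1,300 + $700 = $2,000.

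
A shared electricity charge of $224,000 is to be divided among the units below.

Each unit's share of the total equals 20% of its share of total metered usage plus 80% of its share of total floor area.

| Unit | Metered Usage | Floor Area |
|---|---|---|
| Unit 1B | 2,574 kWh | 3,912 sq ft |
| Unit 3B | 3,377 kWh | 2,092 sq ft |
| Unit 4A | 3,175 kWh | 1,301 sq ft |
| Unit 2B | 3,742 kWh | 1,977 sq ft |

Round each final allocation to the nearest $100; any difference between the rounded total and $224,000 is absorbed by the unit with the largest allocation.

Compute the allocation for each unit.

Unit 1B: $84,500 | Unit 3B: $52,100 | Unit 4A: $36,200 | Unit 2B: $51,200

Totals — metered usage 12,868, floor area 9,282.
Composite weights (20% metered usage + 80% floor area): Unit 1B 0.3772; Unit 3B 0.2328; Unit 4A 0.1615; Unit 2B 0.2286.
Proportional shares: Unit 1B 84,487.18; Unit 3B 52,145.58; Unit 4A 36,171.12; Unit 2B 51,196.12.
At nearest $100: Unit 1B $84,500; Unit 3B $52,100; Unit 4A $36,200; Unit 2B $51,200. Sum = $224,000.
Rounded total matches; no reconciliation needed.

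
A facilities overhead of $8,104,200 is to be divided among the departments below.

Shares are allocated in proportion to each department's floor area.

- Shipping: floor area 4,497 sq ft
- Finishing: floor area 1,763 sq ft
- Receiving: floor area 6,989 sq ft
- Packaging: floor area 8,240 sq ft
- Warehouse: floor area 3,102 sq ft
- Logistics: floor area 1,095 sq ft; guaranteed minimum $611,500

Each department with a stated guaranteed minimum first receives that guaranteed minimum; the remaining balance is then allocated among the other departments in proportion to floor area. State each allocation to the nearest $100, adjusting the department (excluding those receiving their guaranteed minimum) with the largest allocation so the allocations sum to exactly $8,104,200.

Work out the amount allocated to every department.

Fund the minimums — Logistics $611,500. Balance $7,492,700.
Balance split over remaining floor area 24,591: Shipping 1,370,203.40 → $1,370,200; Finishing 537,173.36 → $537,200; Receiving 2,129,497.80 → $2,129,500; Packaging 2,510,668.46 → $2,510,700; Warehouse 945,156.98 → $945,200.
Rounding difference −$100 applied to Packaging → $2,510,600.

Shipping: $1,370,200 · Finishing: $537,200 · Receiving: $2,129,500 · Packaging: $2,510,600 · Warehouse: $945,200 · Logistics: $611,500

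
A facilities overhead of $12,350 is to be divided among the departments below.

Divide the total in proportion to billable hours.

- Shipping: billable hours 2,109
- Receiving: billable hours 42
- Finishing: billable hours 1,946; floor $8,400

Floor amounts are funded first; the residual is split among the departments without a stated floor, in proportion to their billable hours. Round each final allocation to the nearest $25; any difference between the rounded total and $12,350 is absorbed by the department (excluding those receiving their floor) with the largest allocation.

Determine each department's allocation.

Guaranteed amounts: Finishing $8,400. Balance $3,950.
Balance split over remaining billable hours 2,151: Shipping 3,872.87 → $3,875; Receiving 77.13 → $75.

Shipping: $3,875; Receiving: $75; Finishing: $8,400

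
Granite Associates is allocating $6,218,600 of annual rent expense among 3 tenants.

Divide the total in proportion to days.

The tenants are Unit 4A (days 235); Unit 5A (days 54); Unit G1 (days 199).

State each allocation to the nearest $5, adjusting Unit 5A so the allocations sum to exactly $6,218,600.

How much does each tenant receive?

Sum of days: 488.
Proportional shares: Unit 4A 235/488 × $6,218,600 = 2,994,612.70; Unit 5A 54/488 × $6,218,600 = 688,123.77; Unit G1 199/488 × $6,218,600 = 2,535,863.52.
At nearest $5: Unit 4A $2,994,615; Unit 5A $688,125; Unit G1 $2,535,865. Sum = $6,218,605.
Difference $6,218,600 − $6,218,605 = −$5 applied to Unit 5A: Unit 5A becomes $688,120.

Unit 4A: $2,994,615 · Unit 5A: $688,120 · Unit G1: $2,535,865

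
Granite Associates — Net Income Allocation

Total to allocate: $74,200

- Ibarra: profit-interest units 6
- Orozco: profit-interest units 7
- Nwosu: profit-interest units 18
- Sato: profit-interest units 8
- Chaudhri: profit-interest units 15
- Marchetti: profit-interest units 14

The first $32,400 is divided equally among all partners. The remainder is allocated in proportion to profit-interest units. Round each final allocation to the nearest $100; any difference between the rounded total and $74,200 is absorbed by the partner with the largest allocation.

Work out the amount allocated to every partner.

Equal tier: $32,400 ÷ 6 = $5,400 apiece.
Remainder $41,800 by profit-interest units (total 68): Ibarra 3,688.24 → $3,700; Orozco 4,302.94 → $4,300; Nwosu 11,064.71 → $11,100; Sato 4,917.65 → $4,900; Chaudhri 9,220.59 → $9,200; Marchetti 8,605.88 → $8,600.
Totals: Ibarra $5,400 + $3,700 = $9,100; Orozco $5,400 + $4,300 = $9,700; Nwosu $5,400 + $11,100 = $16,500; Sato $5,400 + $4,900 = $10,300; Chaudhri $5,400 + $9,200 = $14,600; Marchetti $5,400 + $8,600 = $14,000.

Ibarra: $9,100 · Orozco: $9,700 · Nwosu: $16,500 · Sato: $10,300 · Chaudhri: $14,600 · Marchetti: $14,000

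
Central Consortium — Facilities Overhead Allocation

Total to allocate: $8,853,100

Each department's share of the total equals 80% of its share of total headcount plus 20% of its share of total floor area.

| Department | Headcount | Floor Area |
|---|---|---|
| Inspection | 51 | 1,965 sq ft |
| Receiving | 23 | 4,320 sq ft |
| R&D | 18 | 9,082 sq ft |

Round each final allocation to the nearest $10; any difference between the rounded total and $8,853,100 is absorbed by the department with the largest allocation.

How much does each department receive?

Inspection: $4,152,570 | Receiving: $2,268,380 | R&D: $2,432,150

Totals — headcount 92, floor area 15,367.
Combined weights (80% headcount + 20% floor area): Inspection 0.4691; Receiving 0.2562; R&D 0.2747.
Unrounded shares: Inspection 4,152,569.07; Receiving 2,268,380.03; R&D 2,432,150.90.
Rounded to nearest $10: Inspection $4,152,570; Receiving $2,268,380; R&D $2,432,150. Sum = $8,853,100.
No rounding difference to absorb.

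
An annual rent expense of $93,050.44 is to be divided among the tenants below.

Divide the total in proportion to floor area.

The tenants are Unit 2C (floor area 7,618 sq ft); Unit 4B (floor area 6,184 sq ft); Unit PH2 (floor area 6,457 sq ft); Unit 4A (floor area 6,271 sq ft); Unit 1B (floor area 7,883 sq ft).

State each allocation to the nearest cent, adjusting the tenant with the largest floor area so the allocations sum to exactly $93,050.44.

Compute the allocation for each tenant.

Unit 2C: $20,598.56 · Unit 4B: $16,721.12 · Unit PH2: $17,459.29 · Unit 4A: $16,956.36 · Unit 1B: $21,315.11

Combined floor area = 7,618 + 6,184 + 6,457 + 6,271 + 7,883 = 34,413.
Raw shares: Unit 2C 20,598.5602; Unit 4B 16,721.1205; Unit PH2 17,459.2942; Unit 4A 16,956.3627; Unit 1B 21,315.1024.
Rounded to nearest cent: Unit 2C $20,598.56; Unit 4B $16,721.12; Unit PH2 $17,459.29; Unit 4A $16,956.36; Unit 1B $21,315.10. Sum = $93,050.43.
Difference $93,050.44 − $93,050.43 = +$0.01 applied to largest floor area (Unit 1B): Unit 1B becomes $21,315.11.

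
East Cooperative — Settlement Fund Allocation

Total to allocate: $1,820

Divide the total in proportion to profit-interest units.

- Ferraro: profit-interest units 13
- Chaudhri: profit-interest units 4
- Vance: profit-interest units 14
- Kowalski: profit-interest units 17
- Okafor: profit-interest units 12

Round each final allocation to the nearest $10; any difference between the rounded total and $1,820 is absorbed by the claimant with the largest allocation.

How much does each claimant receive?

Profit-interest units total: 60.
Pro-rata amounts: Ferraro 13/60 × $1,820 = 394.33; Chaudhri 4/60 × $1,820 = 121.33; Vance 14/60 × $1,820 = 424.67; Kowalski 17/60 × $1,820 = 515.67; Okafor 12/60 × $1,820 = 364.00.
At nearest $10: Ferraro $390; Chaudhri $120; Vance $420; Kowalski $520; Okafor $360. Sum = $1,810.
Difference $1,820 − $1,810 = +$10 applied to largest allocation (Kowalski): Kowalski becomes $530.

Ferraro: $390; Chaudhri: $120; Vance: $420; Kowalski: $530; Okafor: $360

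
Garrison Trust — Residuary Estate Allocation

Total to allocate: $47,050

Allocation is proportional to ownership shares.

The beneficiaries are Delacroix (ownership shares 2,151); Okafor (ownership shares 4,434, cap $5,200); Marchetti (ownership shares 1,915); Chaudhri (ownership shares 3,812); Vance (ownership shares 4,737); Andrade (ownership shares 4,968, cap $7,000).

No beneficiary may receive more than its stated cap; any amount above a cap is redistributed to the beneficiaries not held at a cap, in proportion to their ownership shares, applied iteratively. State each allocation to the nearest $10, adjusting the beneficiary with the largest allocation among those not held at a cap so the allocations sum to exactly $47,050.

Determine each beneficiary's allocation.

Delacroix: $5,940 · Okafor: $5,200 · Marchetti: $5,290 · Chaudhri: $10,530 · Vance: $13,090 · Andrade: $7,000

Combined ownership shares = 22,017.
Proportional shares (ignoring caps): Delacroix 4,596.65; Okafor 9,475.39; Marchetti 4,092.33; Chaudhri 8,146.19; Vance 10,122.90; Andrade 10,616.54.
Held at cap: Okafor ($5,200), Andrade ($7,000); balance $34,850 reallocated over remaining ownership shares 12,615.
Remaining shares: Delacroix 5,942.32 → $5,940; Marchetti 5,290.35 → $5,290; Chaudhri 10,530.97 → $10,530; Vance 13,086.36 → $13,090.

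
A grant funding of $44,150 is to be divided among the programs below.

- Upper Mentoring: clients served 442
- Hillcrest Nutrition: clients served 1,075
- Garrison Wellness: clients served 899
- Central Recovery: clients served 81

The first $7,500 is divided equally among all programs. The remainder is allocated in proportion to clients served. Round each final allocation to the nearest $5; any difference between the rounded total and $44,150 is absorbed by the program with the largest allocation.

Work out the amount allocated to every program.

Upper Mentoring: $8,365; Hillcrest Nutrition: $17,650; Garrison Wellness: $15,070; Central Recovery: $3,065

$7,500 shared equally gives $1,875 per program.
Remainder $36,650 by clients served (total 2,497): Upper Mentoring 6,487.51 → $6,490; Hillcrest Nutrition 15,778.43 → $15,780; Garrison Wellness 13,195.17 → $13,195; Central Recovery 1,188.89 → $1,190.
Rounding difference −$5 on remainder applied to Hillcrest Nutrition.
Totals: Upper Mentoring $1,875 + $6,490 = $8,365; Hillcrest Nutrition $1,875 + $15,775 = $17,650; Garrison Wellness $1,875 + $13,195 = $15,070; Central Recovery $1,875 + $1,190 = $3,065.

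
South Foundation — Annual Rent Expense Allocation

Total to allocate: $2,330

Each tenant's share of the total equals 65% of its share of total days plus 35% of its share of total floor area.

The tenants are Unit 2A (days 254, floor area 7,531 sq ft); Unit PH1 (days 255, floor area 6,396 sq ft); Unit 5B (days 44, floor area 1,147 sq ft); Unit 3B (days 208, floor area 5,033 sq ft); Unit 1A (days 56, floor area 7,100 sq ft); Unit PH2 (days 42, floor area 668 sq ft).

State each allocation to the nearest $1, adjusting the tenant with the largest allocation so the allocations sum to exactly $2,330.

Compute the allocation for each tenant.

Unit 2A: $668 · Unit PH1: $637 · Unit 5B: $111 · Unit 3B: $514 · Unit 1A: $306 · Unit PH2: $94

Days total 859; floor area total 27,875.
Combined weights (65% days + 35% floor area): Unit 2A 0.2868; Unit PH1 0.2733; Unit 5B 0.0477; Unit 3B 0.2206; Unit 1A 0.1315; Unit PH2 0.0402.
Pro-rata amounts: Unit 2A 668.15; Unit PH1 636.71; Unit 5B 111.13; Unit 3B 513.97; Unit 1A 306.45; Unit PH2 93.59.
Rounded to nearest $1: Unit 2A $668; Unit PH1 $637; Unit 5B $111; Unit 3B $514; Unit 1A $306; Unit PH2 $94. Sum = $2,330.
Rounded total matches; no reconciliation needed.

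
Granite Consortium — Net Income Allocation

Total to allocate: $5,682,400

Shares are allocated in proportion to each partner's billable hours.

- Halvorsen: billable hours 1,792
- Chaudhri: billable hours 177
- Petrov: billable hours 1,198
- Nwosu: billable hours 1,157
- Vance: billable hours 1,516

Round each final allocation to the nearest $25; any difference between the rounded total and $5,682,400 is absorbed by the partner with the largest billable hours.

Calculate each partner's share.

Halvorsen: $1,743,625; Chaudhri: $172,225; Petrov: $1,165,675; Nwosu: $1,125,775; Vance: $1,475,100

Sum of billable hours: 5,840.
Unrounded shares: Halvorsen 1,792/5,840 × $5,682,400 = 1,743,640.55; Chaudhri 177/5,840 × $5,682,400 = 172,223.42; Petrov 1,198/5,840 × $5,682,400 = 1,165,670.41; Nwosu 1,157/5,840 × $5,682,400 = 1,125,776.85; Vance 1,516/5,840 × $5,682,400 = 1,475,088.77.
Rounded to nearest $25: Halvorsen $1,743,650; Chaudhri $172,225; Petrov $1,165,675; Nwosu $1,125,775; Vance $1,475,100. Sum = $5,682,425.
Difference $5,682,400 − $5,682,425 = −$25 applied to largest billable hours (Halvorsen): Halvorsen becomes $1,743,625.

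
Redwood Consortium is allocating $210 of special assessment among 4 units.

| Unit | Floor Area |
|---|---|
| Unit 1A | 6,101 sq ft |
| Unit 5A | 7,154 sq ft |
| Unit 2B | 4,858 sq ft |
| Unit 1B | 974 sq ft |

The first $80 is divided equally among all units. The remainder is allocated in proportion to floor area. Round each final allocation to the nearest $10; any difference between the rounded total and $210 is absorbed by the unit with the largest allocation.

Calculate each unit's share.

Unit 1A: $60 · Unit 5A: $70 · Unit 2B: $50 · Unit 1B: $30

First tranche $80 split equally: $20 each.
Remainder $130 by floor area (total 19,087): Unit 1A 41.55 → $40; Unit 5A 48.73 → $50; Unit 2B 33.09 → $30; Unit 1B 6.63 → $10.
Totals: Unit 1A $20 + $40 = $60; Unit 5A $20 + $50 = $70; Unit 2B $20 + $30 = $50; Unit 1B $20 + $10 = $30.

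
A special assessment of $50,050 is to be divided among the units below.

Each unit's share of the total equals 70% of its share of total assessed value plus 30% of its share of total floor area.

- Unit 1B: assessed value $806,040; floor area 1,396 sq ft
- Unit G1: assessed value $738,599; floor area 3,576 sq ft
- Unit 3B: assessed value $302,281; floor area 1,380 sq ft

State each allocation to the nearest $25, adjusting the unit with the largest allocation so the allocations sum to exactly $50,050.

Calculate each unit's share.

Unit 1B: $18,600; Unit G1: $22,450; Unit 3B: $9,000

Assessed value total 1,846,920; floor area total 6,352.
Composite weights (70% assessed value + 30% floor area): Unit 1B 0.3714; Unit G1 0.4488; Unit 3B 0.1797.
Raw shares: Unit 1B 18,590.01; Unit G1 22,463.82; Unit 3B 8,996.17.
After rounding ($25): Unit 1B $18,600; Unit G1 $22,475; Unit 3B $9,000. Sum = $50,075.
Difference $50,050 − $50,075 = −$25 applied to largest allocation (Unit G1): Unit G1 becomes $22,450.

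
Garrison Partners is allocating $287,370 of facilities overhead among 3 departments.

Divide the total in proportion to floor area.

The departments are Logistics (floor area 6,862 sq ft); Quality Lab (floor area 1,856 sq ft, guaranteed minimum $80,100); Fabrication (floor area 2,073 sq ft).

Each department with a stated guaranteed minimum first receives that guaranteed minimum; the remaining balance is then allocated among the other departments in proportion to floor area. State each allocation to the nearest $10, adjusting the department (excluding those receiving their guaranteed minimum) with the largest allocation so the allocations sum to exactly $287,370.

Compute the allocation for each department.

Logistics: $159,180; Quality Lab: $80,100; Fabrication: $48,090

Guaranteed amounts: Quality Lab $80,100. Residual $207,270.
Residual split over remaining floor area 8,935: Logistics 159,181.50 → $159,180; Fabrication 48,088.50 → $48,090.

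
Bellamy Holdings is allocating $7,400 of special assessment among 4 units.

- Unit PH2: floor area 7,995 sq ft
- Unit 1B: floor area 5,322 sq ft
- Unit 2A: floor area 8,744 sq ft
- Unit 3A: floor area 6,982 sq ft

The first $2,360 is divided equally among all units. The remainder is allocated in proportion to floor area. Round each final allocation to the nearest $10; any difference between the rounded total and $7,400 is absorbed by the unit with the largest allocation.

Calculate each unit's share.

$2,360 shared equally gives $590 per unit.
Remainder $5,040 by floor area (total 29,043): Unit PH2 1,387.42 → $1,390; Unit 1B 923.56 → $920; Unit 2A 1,517.40 → $1,520; Unit 3A 1,211.63 → $1,210.
Totals: Unit PH2 $590 + $1,390 = $1,980; Unit 1B $590 + $920 = $1,510; Unit 2A $590 + $1,520 = $2,110; Unit 3A $590 + $1,210 = $1,800.

Unit PH2: $1,980 · Unit 1B: $1,510 · Unit 2A: $2,110 · Unit 3A: $1,800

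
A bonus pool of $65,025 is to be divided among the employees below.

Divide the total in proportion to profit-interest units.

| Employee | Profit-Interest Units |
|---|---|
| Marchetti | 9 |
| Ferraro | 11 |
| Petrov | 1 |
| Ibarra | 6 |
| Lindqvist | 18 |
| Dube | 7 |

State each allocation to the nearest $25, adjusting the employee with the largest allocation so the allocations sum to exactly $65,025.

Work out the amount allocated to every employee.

Marchetti: $11,250; Ferraro: $13,750; Petrov: $1,250; Ibarra: $7,500; Lindqvist: $22,525; Dube: $8,750

Combined profit-interest units = 52.
Pro-rata amounts: Marchetti 9/52 × $65,025 = 11,254.33; Ferraro 11/52 × $65,025 = 13,755.29; Petrov 1/52 × $65,025 = 1,250.48; Ibarra 6/52 × $65,025 = 7,502.88; Lindqvist 18/52 × $65,025 = 22,508.65; Dube 7/52 × $65,025 = 8,753.37.
Rounded to nearest $25: Marchetti $11,250; Ferraro $13,750; Petrov $1,250; Ibarra $7,500; Lindqvist $22,500; Dube $8,750. Sum = $65,000.
Difference $65,025 − $65,000 = +$25 applied to largest allocation (Lindqvist): Lindqvist becomes $22,525.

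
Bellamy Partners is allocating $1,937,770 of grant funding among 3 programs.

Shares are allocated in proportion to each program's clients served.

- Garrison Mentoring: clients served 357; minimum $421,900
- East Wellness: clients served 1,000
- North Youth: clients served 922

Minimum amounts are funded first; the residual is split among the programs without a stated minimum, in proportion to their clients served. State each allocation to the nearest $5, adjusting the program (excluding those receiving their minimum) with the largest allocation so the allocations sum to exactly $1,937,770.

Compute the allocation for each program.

Guaranteed amounts: Garrison Mentoring $421,900. Balance $1,515,870.
Balance split over remaining clients served 1,922: East Wellness 788,694.07 → $788,695; North Youth 727,175.93 → $727,175.

Garrison Mentoring: $421,900 · East Wellness: $788,695 · North Youth: $727,175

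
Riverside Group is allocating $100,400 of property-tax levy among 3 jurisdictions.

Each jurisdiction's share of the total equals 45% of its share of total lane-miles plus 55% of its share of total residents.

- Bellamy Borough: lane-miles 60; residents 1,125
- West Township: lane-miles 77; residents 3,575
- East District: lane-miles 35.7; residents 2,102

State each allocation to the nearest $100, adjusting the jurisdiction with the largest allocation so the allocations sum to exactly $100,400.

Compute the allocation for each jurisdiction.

Bellamy Borough: $24,800 · West Township: $49,200 · East District: $26,400

Totals — lane-miles 172.7, residents 6,802.
Composite weights (45% lane-miles + 55% residents): Bellamy Borough 0.2473; West Township 0.4897; East District 0.2630.
Pro-rata amounts: Bellamy Borough 24,829.56; West Township 49,166.52; East District 26,403.92.
After rounding ($100): Bellamy Borough $24,800; West Township $49,200; East District $26,400. Sum = $100,400.
No rounding difference to absorb.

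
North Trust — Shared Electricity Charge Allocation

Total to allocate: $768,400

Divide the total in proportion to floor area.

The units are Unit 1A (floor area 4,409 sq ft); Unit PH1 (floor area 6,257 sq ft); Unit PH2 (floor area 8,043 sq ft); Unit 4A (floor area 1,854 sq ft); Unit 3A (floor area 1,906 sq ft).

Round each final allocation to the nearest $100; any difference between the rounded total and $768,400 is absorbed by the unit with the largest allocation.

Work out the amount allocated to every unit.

Floor area total: 22,469.
Proportional shares: Unit 1A 4,409/22,469 × $768,400 = 150,779.99; Unit PH1 6,257/22,469 × $768,400 = 213,978.32; Unit PH2 8,043/22,469 × $768,400 = 275,056.35; Unit 4A 1,854/22,469 × $768,400 = 63,403.52; Unit 3A 1,906/22,469 × $768,400 = 65,181.82.
After rounding ($100): Unit 1A $150,800; Unit PH1 $214,000; Unit PH2 $275,100; Unit 4A $63,400; Unit 3A $65,200. Sum = $768,500.
Difference $768,400 − $768,500 = −$100 applied to largest allocation (Unit PH2): Unit PH2 becomes $275,000.

Unit 1A: $150,800; Unit PH1: $214,000; Unit PH2: $275,000; Unit 4A: $63,400; Unit 3A: $65,200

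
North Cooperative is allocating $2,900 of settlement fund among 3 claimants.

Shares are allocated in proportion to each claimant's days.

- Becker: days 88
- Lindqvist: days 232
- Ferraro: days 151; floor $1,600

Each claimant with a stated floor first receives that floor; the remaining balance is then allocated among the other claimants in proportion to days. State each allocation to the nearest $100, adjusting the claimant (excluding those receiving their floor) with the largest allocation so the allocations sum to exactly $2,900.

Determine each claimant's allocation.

Becker: $400 · Lindqvist: $900 · Ferraro: $1,600

Guaranteed amounts: Ferraro $1,600. Balance $1,300.
Balance split over remaining days 320: Becker 357.50 → $400; Lindqvist 942.50 → $900.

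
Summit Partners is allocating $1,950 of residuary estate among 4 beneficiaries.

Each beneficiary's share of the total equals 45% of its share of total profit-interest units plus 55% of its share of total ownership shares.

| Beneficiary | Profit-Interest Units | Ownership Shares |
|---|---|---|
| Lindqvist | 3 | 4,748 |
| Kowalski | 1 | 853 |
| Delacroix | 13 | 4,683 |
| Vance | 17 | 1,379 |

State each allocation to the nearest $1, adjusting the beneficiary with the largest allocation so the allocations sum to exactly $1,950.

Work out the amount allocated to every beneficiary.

Lindqvist: $514 | Kowalski: $104 | Delacroix: $766 | Vance: $566

Profit-interest units total 34; ownership shares total 11,663.
Combined weights (45% profit-interest units + 55% ownership shares): Lindqvist 0.2636; Kowalski 0.0535; Delacroix 0.3929; Vance 0.2900.
Proportional shares: Lindqvist 514.04; Kowalski 104.25; Delacroix 766.15; Vance 565.56.
At nearest $1: Lindqvist $514; Kowalski $104; Delacroix $766; Vance $566. Sum = $1,950.
No rounding difference to absorb.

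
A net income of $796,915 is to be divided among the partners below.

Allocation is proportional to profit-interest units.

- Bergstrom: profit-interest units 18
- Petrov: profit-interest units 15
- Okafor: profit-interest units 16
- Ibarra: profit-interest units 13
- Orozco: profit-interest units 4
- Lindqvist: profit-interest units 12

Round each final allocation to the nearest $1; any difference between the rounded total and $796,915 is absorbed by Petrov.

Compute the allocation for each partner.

Profit-interest units total: 78.
Unrounded shares: Bergstrom 18/78 × $796,915 = 183,903.46; Petrov 15/78 × $796,915 = 153,252.88; Okafor 16/78 × $796,915 = 163,469.74; Ibarra 13/78 × $796,915 = 132,819.17; Orozco 4/78 × $796,915 = 40,867.44; Lindqvist 12/78 × $796,915 = 122,602.31.
After rounding ($1): Bergstrom $183,903; Petrov $153,253; Okafor $163,470; Ibarra $132,819; Orozco $40,867; Lindqvist $122,602. Sum = $796,914.
Difference $796,915 − $796,914 = +$1 applied to Petrov: Petrov becomes $153,254.

Bergstrom: $183,903 | Petrov: $153,254 | Okafor: $163,470 | Ibarra: $132,819 | Orozco: $40,867 | Lindqvist: $122,602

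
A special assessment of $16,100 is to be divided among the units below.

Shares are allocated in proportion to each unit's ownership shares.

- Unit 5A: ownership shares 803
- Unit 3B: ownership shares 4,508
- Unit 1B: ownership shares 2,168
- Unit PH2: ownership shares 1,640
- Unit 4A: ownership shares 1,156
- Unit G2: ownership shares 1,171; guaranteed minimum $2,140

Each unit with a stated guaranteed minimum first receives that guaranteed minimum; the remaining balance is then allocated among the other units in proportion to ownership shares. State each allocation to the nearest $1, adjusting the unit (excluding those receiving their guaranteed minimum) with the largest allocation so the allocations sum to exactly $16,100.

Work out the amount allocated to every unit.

Unit 5A: $1,091; Unit 3B: $6,124; Unit 1B: $2,946; Unit PH2: $2,228; Unit 4A: $1,571; Unit G2: $2,140

Minimums first: Unit G2 $2,140. Remaining pool $13,960.
Remaining pool split over remaining ownership shares 10,275: Unit 5A 1,090.99 → $1,091; Unit 3B 6,124.74 → $6,125; Unit 1B 2,945.53 → $2,946; Unit PH2 2,228.17 → $2,228; Unit 4A 1,570.58 → $1,571.
Rounding difference −$1 applied to Unit 3B → $6,124.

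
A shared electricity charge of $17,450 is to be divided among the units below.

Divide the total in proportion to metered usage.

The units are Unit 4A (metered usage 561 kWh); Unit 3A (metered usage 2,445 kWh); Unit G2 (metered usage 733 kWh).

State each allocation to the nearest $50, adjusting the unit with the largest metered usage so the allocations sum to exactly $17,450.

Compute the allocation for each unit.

Unit 4A: $2,600 · Unit 3A: $11,450 · Unit G2: $3,400

Sum of metered usage: 3,739.
Unrounded shares: Unit 4A 561/3,739 × $17,450 = 2,618.20; Unit 3A 2,445/3,739 × $17,450 = 11,410.87; Unit G2 733/3,739 × $17,450 = 3,420.93.
Rounded to nearest $50: Unit 4A $2,600; Unit 3A $11,400; Unit G2 $3,400. Sum = $17,400.
Difference $17,450 − $17,400 = +$50 applied to largest metered usage (Unit 3A): Unit 3A becomes $11,450.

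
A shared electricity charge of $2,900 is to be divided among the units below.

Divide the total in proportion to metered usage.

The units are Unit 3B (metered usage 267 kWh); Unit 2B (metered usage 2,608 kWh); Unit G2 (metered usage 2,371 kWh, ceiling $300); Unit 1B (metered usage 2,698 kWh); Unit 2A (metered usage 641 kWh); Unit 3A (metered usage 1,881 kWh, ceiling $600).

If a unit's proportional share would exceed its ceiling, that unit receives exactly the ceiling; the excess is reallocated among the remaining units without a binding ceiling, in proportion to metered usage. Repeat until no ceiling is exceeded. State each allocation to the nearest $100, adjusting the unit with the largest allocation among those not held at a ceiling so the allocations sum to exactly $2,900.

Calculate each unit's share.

Unit 3B: $100 · Unit 2B: $800 · Unit G2: $300 · Unit 1B: $900 · Unit 2A: $200 · Unit 3A: $600

Total metered usage = 10,466.
Pro-rata shares before constraints: Unit 3B 73.98; Unit 2B 722.64; Unit G2 656.97; Unit 1B 747.58; Unit 2A 177.61; Unit 3A 521.20.
Cap binds for Unit G2 ($300); residual $2,600 reallocated over remaining metered usage 8,095.
Cap binds for Unit 3A ($600); residual $2,000 reallocated over remaining metered usage 6,214.
Redistributed shares: Unit 3B 85.93 → $100; Unit 2B 839.39 → $800; Unit 1B 868.36 → $900; Unit 2A 206.31 → $200.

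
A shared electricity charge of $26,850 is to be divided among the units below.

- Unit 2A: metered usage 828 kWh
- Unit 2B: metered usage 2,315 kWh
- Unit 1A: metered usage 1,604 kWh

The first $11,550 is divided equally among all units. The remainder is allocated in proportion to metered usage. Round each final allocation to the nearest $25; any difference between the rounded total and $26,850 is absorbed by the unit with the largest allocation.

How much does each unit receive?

Equal tier: $11,550 ÷ 3 = $3,850 apiece.
Remainder $15,300 by metered usage (total 4,747): Unit 2A 2,668.72 → $2,675; Unit 2B 7,461.45 → $7,450; Unit 1A 5,169.83 → $5,175.
Totals: Unit 2A $3,850 + $2,675 = $6,525; Unit 2B $3,850 + $7,450 = $11,300; Unit 1A $3,850 + $5,175 = $9,025.

Unit 2A: $6,525; Unit 2B: $11,300; Unit 1A: $9,025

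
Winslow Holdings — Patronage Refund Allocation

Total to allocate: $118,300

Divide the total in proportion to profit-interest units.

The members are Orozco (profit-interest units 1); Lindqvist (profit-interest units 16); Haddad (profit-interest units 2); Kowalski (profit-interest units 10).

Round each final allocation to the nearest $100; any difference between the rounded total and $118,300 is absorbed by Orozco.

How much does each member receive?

Orozco: $4,000 · Lindqvist: $65,300 · Haddad: $8,200 · Kowalski: $40,800

Total profit-interest units = 29.
Pro-rata amounts: Orozco 1/29 × $118,300 = 4,079.31; Lindqvist 16/29 × $118,300 = 65,268.97; Haddad 2/29 × $118,300 = 8,158.62; Kowalski 10/29 × $118,300 = 40,793.10.
At nearest $100: Orozco $4,100; Lindqvist $65,300; Haddad $8,200; Kowalski $40,800. Sum = $118,400.
Difference $118,300 − $118,400 = −$100 applied to Orozco: Orozco becomes $4,000.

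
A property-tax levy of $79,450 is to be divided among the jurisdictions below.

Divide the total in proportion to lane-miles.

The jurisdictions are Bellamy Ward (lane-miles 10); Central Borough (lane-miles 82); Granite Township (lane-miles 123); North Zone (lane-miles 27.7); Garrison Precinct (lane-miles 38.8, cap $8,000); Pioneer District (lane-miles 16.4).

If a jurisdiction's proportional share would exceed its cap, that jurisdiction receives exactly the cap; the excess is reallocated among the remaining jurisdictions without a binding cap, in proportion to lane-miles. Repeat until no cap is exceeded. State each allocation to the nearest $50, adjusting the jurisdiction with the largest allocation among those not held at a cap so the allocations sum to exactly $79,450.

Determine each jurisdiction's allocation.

Bellamy Ward: $2,750; Central Borough: $22,600; Granite Township: $33,950; North Zone: $7,650; Garrison Precinct: $8,000; Pioneer District: $4,500

Combined lane-miles = 297.9.
Proportional shares (ignoring caps): Bellamy Ward 2,667.00; Central Borough 21,869.42; Granite Township 32,804.13; North Zone 7,387.60; Garrison Precinct 10,347.97; Pioneer District 4,373.88.
Held at cap: Garrison Precinct ($8,000); remaining pool $71,450 reallocated over remaining lane-miles 259.1.
Redistributed shares: Bellamy Ward 2,757.62 → $2,750; Central Borough 22,612.50 → $22,600; Granite Township 33,918.76 → $33,900; North Zone 7,638.61 → $7,650; Pioneer District 4,522.50 → $4,500.
Rounding difference +$50 applied to Granite Township → $33,950.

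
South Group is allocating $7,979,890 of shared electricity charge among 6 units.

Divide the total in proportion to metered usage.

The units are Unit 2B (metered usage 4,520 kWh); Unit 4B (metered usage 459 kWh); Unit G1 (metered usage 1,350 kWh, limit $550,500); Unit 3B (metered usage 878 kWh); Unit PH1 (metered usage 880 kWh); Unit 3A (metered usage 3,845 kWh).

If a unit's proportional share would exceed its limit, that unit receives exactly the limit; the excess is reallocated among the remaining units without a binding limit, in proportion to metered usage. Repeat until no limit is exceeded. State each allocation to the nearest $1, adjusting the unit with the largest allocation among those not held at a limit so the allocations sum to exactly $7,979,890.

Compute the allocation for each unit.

Unit 2B: $3,173,392 | Unit 4B: $322,254 | Unit G1: $550,500 | Unit 3B: $616,425 | Unit PH1: $617,829 | Unit 3A: $2,699,490

Combined metered usage = 11,932.
Unconstrained shares: Unit 2B 3,022,888.27; Unit 4B 306,970.29; Unit G1 902,853.80; Unit 3B 587,189.36; Unit PH1 588,526.92; Unit 3A 2,571,461.37.
Cap binds for Unit G1 ($550,500); residual $7,429,390 reallocated over remaining metered usage 10,582.
Shares after redistribution: Unit 2B 3,173,392.82 → $3,173,393; Unit 4B 322,253.83 → $322,254; Unit 3B 616,424.53 → $616,425; Unit PH1 617,828.69 → $617,829; Unit 3A 2,699,490.13 → $2,699,490.
Rounding difference −$1 applied to Unit 2B → $3,173,392.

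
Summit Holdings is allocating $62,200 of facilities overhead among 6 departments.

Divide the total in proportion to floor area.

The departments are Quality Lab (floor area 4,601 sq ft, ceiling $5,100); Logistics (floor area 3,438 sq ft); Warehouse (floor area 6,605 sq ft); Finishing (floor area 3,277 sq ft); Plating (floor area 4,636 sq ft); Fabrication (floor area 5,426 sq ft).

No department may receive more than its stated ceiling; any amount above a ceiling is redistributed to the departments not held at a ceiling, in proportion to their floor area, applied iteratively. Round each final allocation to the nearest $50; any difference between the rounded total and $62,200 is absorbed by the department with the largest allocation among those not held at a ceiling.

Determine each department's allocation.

Sum of floor area: 27,983.
Proportional shares (ignoring caps): Quality Lab 10,227.00; Logistics 7,641.91; Warehouse 14,681.45; Finishing 7,284.04; Plating 10,304.80; Fabrication 12,060.79.
Capped: Quality Lab ($5,100); balance $57,100 reallocated over remaining floor area 23,382.
Redistributed shares: Logistics 8,395.77 → $8,400; Warehouse 16,129.74 → $16,150; Finishing 8,002.60 → $8,000; Plating 11,321.34 → $11,300; Fabrication 13,250.56 → $13,250.

Quality Lab: $5,100 | Logistics: $8,400 | Warehouse: $16,150 | Finishing: $8,000 | Plating: $11,300 | Fabrication: $13,250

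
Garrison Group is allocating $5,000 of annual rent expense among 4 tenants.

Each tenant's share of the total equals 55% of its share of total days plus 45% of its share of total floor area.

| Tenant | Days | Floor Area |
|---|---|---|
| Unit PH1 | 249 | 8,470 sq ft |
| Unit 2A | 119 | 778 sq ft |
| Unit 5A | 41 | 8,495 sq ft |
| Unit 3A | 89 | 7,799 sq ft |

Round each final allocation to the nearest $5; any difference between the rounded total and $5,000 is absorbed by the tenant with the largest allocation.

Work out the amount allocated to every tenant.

Days total 498; floor area total 25,542.
Blended shares (55% days + 45% floor area): Unit PH1 0.4242; Unit 2A 0.1451; Unit 5A 0.1949; Unit 3A 0.2357.
Proportional shares: Unit PH1 2,121.12; Unit 2A 725.66; Unit 5A 974.73; Unit 3A 1,178.48.
Rounded to nearest $5: Unit PH1 $2,120; Unit 2A $725; Unit 5A $975; Unit 3A $1,180. Sum = $5,000.
Rounded total matches; no reconciliation needed.

Unit PH1: $2,120 · Unit 2A: $725 · Unit 5A: $975 · Unit 3A: $1,180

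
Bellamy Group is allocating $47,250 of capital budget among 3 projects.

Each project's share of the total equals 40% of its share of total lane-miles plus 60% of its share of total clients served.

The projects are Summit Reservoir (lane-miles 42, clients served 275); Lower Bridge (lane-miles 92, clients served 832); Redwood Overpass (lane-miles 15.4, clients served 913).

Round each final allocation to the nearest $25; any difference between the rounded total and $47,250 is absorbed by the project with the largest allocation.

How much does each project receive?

Lane-miles total 149.4; clients served total 2,020.
Blended shares (40% lane-miles + 60% clients served): Summit Reservoir 0.1941; Lower Bridge 0.4934; Redwood Overpass 0.3124.
Pro-rata amounts: Summit Reservoir 9,172.78; Lower Bridge 23,315.39; Redwood Overpass 14,761.83.
At nearest $25: Summit Reservoir $9,175; Lower Bridge $23,325; Redwood Overpass $14,750. Sum = $47,250.
Sum already equals the total — no adjustment.

Summit Reservoir: $9,175 · Lower Bridge: $23,325 · Redwood Overpass: $14,750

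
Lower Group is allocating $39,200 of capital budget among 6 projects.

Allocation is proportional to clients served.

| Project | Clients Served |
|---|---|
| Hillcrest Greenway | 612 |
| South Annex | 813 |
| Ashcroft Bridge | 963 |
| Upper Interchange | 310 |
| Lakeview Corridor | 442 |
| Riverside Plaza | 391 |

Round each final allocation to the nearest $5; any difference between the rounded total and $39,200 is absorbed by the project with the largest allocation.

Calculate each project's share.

Combined clients served = 3,531.
Pro-rata amounts: Hillcrest Greenway 612/3,531 × $39,200 = 6,794.22; South Annex 813/3,531 × $39,200 = 9,025.66; Ashcroft Bridge 963/3,531 × $39,200 = 10,690.91; Upper Interchange 310/3,531 × $39,200 = 3,441.52; Lakeview Corridor 442/3,531 × $39,200 = 4,906.94; Riverside Plaza 391/3,531 × $39,200 = 4,340.75.
After rounding ($5): Hillcrest Greenway $6,795; South Annex $9,025; Ashcroft Bridge $10,690; Upper Interchange $3,440; Lakeview Corridor $4,905; Riverside Plaza $4,340. Sum = $39,195.
Difference $39,200 − $39,195 = +$5 applied to largest allocation (Ashcroft Bridge): Ashcroft Bridge becomes $10,695.

Hillcrest Greenway: $6,795 · South Annex: $9,025 · Ashcroft Bridge: $10,695 · Upper Interchange: $3,440 · Lakeview Corridor: $4,905 · Riverside Plaza: $4,340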